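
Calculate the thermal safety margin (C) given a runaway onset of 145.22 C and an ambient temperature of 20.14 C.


Safety margin = 145.22 C - 20.14 C = 125.08 C

125.08 C


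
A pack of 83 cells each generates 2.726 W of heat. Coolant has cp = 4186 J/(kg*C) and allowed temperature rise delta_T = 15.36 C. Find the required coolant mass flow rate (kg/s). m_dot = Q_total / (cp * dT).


Step 1: Total heat Q = 83 * 2.726 W = 226.26 W
Step 2: denom = cp * dT = 4186 * 15.36 = 64297
Step 3: m_dot = 226.26 / 64297 = 0.003519 kg/s

0.003519 kg/s


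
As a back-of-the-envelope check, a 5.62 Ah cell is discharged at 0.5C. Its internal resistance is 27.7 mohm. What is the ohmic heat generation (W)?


Convert: R = 27.7 mohm = 0.0277 ohm
Step 1: I = C_rate * capacity = 0.5 * 5.62 = 2.81 A
Step 2: Q = I^2 * R = 2.81^2 * 0.0277 = 7.8961 * 0.0277 = 0.2187 W

0.2187 W


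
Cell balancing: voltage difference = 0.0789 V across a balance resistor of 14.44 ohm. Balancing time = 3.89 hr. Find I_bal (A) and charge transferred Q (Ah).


First, Ohm's law: I_bal = 0.0789 V / 14.44 ohm = 0.005464 A
Then Q = I * t = 0.005464 A * 3.89 hr = 0.02125 Ah

I=0.005464 A, Q=0.02125 Ah


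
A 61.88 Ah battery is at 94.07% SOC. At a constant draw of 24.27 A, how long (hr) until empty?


Step 1: remaining = SOC/100 * C_total = 94.07/100 * 61.88 = 58.211 Ah
Step 2: t = remaining / I = 58.211 / 24.27 = 2.398 hr

2.398 hr


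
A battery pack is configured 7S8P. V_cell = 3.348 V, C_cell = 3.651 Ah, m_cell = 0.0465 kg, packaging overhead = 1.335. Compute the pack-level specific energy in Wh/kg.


Step 1: V_pack = 7 * 3.348 = 23.436 V
Step 2: C_pack = 8 * 3.651 = 29.208 Ah
Step 3: E_pack = V_pack * C_pack = 23.436 * 29.208 = 684.52 Wh
Step 4: m_pack = 7 * 8 * 0.0465 * 1.335 = 3.4763 kg
Step 5: ED = E_pack / m_pack = 684.52 / 3.4763 = 196.9 Wh/kg

196.9 Wh/kg


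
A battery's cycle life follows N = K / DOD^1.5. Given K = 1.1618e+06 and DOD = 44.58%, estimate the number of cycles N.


Step 1: DOD^1.5 = 44.58^1.5 = 297.65
Step 2: N = 1.1618e+06 / 297.65 = 3903 cycles

3903 cycles


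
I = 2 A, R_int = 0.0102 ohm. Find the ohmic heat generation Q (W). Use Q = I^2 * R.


Q = I^2 * R = 2^2 * 0.0102 = 0.04080 W

0.04080 W


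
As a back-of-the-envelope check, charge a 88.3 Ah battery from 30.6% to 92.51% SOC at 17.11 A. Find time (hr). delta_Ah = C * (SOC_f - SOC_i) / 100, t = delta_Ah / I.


Step 1: dSOC = 92.51% - 30.6% = 61.91%
Step 2: delta_Ah = 88.3 * 61.91 / 100 = 54.667 Ah
Step 3: t = 54.667 / 17.11 = 3.195 hr

3.195 hr


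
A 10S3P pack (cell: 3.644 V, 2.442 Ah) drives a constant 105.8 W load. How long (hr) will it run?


Step 1: E_pack = Ns * V_cell * Np * C_cell = 10 * 3.644 * 3 * 2.442 = 266.96 Wh
Step 2: t = E_pack / P = 266.96 / 105.8 = 2.523 hr

2.523 hr


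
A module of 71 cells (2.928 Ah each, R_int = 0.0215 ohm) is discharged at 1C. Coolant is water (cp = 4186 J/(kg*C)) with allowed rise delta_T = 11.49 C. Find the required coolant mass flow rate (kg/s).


Step 1: I = 1 * 2.928 = 2.928 A
Step 2: Q_cell = I^2 * R = 2.928^2 * 0.0215 = 0.18432 W
Step 3: Q_total = 71 * 0.18432 = 13.087 W
Step 4: m_dot = Q_total / (cp * dT) = 13.087 / (4186 * 11.49) = 2.721e-04 kg/s

2.721e-04 kg/s


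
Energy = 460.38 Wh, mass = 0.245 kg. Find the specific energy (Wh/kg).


ED = E / m = 460.38 / 0.245 = 1879 Wh/kg

1879 Wh/kg


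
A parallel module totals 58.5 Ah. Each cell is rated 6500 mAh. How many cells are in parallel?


Convert: C_cell = 6500 mAh = 6.5 Ah
n = C_total / C_cell = 58.5 / 6.5 = 9

9


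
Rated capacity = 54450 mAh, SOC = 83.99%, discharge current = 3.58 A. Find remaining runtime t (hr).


Convert: C_total = 54450 mAh = 54.45 Ah
Step 1: remaining = SOC/100 * C_total = 83.99/100 * 54.45 = 45.733 Ah
Step 2: t = remaining / I = 45.733 / 3.58 = 12.77 hr

12.77 hr


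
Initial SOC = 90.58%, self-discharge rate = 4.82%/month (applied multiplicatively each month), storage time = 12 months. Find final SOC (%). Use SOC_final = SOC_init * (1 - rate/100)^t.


decay = (1 - 4.82/100)^12 = 0.55278
SOC_final = 90.58 * 0.55278 = 50.07%

50.07%


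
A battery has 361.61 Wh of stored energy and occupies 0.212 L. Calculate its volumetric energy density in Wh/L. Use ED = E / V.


Volumetric ED = 361.61 Wh / 0.212 L = 1706 Wh/L

1706 Wh/L


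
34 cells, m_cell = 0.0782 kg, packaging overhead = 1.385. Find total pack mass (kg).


Cell mass sum = 34 * 0.0782 = 2.6588 kg
With overhead 1.385: m_pack = 2.6588 * 1.385 = 3.682 kg

3.682 kg


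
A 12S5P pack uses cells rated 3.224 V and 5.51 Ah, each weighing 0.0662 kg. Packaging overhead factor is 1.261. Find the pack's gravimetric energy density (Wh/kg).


Step 1: V_pack = 12 * 3.224 = 38.688 V
Step 2: C_pack = 5 * 5.51 = 27.55 Ah
Step 3: E_pack = V_pack * C_pack = 38.688 * 27.55 = 1065.9 Wh
Step 4: m_pack = 12 * 5 * 0.0662 * 1.261 = 5.0087 kg
Step 5: ED = E_pack / m_pack = 1065.9 / 5.0087 = 212.8 Wh/kg

212.8 Wh/kg


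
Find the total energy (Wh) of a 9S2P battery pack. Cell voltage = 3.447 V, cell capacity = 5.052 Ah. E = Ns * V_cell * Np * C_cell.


V_pack = 9 * 3.447 = 31.023 V
C_pack = 2 * 5.052 = 10.104 Ah
E = V_pack * C_pack = 31.023 * 10.104 = 313.5 Wh

313.5 Wh


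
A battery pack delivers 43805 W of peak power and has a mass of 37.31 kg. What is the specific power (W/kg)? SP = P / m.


Specific power = 43805 W / 37.31 kg = 1174 W/kg

1174 W/kg


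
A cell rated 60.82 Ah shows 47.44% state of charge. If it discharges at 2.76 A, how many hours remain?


Step 1: remaining = SOC/100 * C_total = 47.44/100 * 60.82 = 28.853 Ah
Step 2: t = remaining / I = 28.853 / 2.76 = 10.45 hr

10.45 hr


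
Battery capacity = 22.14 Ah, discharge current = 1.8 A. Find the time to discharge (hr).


Runtime = 22.14 Ah / 1.8 A = 12.30 hr

12.30 hr


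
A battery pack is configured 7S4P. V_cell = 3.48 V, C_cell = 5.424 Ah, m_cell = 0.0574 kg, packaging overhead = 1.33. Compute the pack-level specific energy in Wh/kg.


Step 1: V_pack = 7 * 3.48 = 24.36 V
Step 2: C_pack = 4 * 5.424 = 21.696 Ah
Step 3: E_pack = V_pack * C_pack = 24.36 * 21.696 = 528.51 Wh
Step 4: m_pack = 7 * 4 * 0.0574 * 1.33 = 2.1376 kg
Step 5: ED = E_pack / m_pack = 528.51 / 2.1376 = 247.2 Wh/kg

247.2 Wh/kg


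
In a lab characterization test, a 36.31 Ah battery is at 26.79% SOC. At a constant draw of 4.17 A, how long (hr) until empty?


Step 1: remaining = SOC/100 * C_total = 26.79/100 * 36.31 = 9.7274 Ah
Step 2: t = remaining / I = 9.7274 / 4.17 = 2.333 hr

2.333 hr


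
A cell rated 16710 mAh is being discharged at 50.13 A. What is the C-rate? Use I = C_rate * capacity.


Convert: capacity = 16710 mAh = 16.71 Ah
C_rate = I / capacity = 50.13 / 16.71 = 3C

3C


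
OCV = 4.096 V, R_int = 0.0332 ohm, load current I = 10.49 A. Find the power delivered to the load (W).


Step 1: V_terminal = OCV - I*R = 4.096 - 10.49 * 0.0332 = 3.7477 V
Step 2: P_out = V_terminal * I = 3.7477 * 10.49 = 39.31 W

39.31 W


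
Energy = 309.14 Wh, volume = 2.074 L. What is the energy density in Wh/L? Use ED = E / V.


Volumetric ED = 309.14 Wh / 2.074 L = 149.1 Wh/L

149.1 Wh/L


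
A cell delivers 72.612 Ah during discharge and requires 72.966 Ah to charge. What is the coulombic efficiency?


eta_c = Q_dis / Q_chg * 100 = 72.612 / 72.966 * 100 = 99.51%

99.51%


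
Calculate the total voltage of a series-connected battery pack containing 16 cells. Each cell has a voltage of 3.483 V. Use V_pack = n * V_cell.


V_pack = n * V_cell = 16 * 3.483 = 55.728 V

55.728 V


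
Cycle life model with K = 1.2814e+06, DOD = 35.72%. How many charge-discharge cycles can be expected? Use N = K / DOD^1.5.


Step 1: DOD^1.5 = 35.72^1.5 = 213.48
Step 2: N = 1.2814e+06 / 213.48 = 6002 cycles

6002 cycles


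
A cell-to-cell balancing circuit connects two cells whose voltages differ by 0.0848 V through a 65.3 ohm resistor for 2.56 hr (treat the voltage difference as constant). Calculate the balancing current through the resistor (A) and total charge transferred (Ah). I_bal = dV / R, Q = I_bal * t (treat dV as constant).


I_bal = dV / R = 0.0848 / 65.3 = 0.0012986 A
Q = I_bal * t = 0.0012986 * 2.56 = 0.003324 Ah

I=0.0012986 A, Q=0.003324 Ah


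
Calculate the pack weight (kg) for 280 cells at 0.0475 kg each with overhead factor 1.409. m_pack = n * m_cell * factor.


m_pack = n * m_cell * overhead = 280 * 0.0475 * 1.409 = 18.74 kg

18.74 kg


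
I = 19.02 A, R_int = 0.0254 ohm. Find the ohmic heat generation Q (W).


Q = I^2 * R = 19.02^2 * 0.0254 = 9.189 W

9.189 W


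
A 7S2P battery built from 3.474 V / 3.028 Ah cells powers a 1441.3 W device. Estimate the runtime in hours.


Step 1: E_pack = Ns * V_cell * Np * C_cell = 7 * 3.474 * 2 * 3.028 = 147.27 Wh
Step 2: t = E_pack / P = 147.27 / 1441.3 = 0.1022 hr

0.1022 hr


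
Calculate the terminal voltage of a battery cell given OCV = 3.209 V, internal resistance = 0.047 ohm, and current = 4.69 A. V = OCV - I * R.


V = OCV - I*R = 3.209 - 4.69 * 0.047 = 2.989 V

2.989 V


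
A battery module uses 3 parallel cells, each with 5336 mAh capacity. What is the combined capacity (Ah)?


Convert: C_cell = 5336 mAh = 5.336 Ah
C_total = 3 * 5.336 = 16.008 Ah

16.008 Ah


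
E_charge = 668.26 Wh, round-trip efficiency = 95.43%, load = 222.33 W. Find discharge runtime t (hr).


Step 1: E_discharge = eta/100 * E_charge = 95.43/100 * 668.26 = 637.72 Wh
Step 2: t = E_discharge / P = 637.72 / 222.33 = 2.868 hr

2.868 hr


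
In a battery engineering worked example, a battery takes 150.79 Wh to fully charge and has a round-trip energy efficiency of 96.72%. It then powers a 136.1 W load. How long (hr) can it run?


Step 1: E_discharge = eta/100 * E_charge = 96.72/100 * 150.79 = 145.84 Wh
Step 2: t = E_discharge / P = 145.84 / 136.1 = 1.072 hr

1.072 hr


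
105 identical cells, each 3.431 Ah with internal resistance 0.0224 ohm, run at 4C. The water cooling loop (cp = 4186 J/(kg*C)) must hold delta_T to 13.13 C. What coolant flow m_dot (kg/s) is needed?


Step 1: I = 4 * 3.431 = 13.724 A
Step 2: Q_cell = I^2 * R = 13.724^2 * 0.0224 = 4.219 W
Step 3: Q_total = 105 * 4.219 = 443 W
Step 4: m_dot = Q_total / (cp * dT) = 443 / (4186 * 13.13) = 0.008060 kg/s

0.008060 kg/s


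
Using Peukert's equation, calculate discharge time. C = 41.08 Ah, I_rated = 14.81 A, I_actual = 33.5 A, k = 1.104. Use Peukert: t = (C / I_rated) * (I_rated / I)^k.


Step 1: t_rated = C / I_rated = 41.08 / 14.81 = 2.7738 hr
Step 2: ratio = 14.81 / 33.5 = 0.44209
Step 3: ratio^k = 0.44209^1.104 = 0.40611
Step 4: t = t_rated * ratio^k = 2.7738 * 0.40611 = 1.126 hr

1.126 hr


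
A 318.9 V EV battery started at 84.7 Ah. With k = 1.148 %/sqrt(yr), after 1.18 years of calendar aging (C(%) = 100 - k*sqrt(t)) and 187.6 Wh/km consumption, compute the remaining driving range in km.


Step 1: capacity retention = 100 - 1.148 * sqrt(1.18) = 100 - 1.148 * 1.0863 = 98.753%
Step 2: C_now = 84.7 * 98.753/100 = 83.644 Ah
Step 3: E_pack = V * C_now = 318.9 * 83.644 = 26674 Wh
Step 4: range = E_pack / consumption = 26674 / 187.6 = 142.2 km

142.2 km


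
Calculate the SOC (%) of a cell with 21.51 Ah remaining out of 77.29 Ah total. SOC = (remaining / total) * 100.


SOC = (remaining / total) * 100 = (21.51 / 77.29) * 100 = 27.83%

27.83%


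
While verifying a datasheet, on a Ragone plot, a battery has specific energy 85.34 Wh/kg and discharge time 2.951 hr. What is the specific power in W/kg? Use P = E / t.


P_specific = E / t = 85.34 / 2.951 = 28.92 W/kg

28.92 W/kg


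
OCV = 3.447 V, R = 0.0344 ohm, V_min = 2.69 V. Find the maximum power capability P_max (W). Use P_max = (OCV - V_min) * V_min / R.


P_max = (OCV - V_min) * V_min / R = (3.447 - 2.69) * 2.69 / 0.0344 = 0.757 * 2.69 / 0.0344 = 59.20 W

59.20 W


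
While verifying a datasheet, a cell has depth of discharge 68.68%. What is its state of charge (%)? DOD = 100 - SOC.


SOC = 100 - DOD = 100 - 68.68 = 31.32%

31.32%


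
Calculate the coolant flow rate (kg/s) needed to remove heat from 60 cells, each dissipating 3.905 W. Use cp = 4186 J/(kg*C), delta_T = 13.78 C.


Step 1: Total heat Q = 60 * 3.905 W = 234.3 W
Step 2: denom = cp * dT = 4186 * 13.78 = 57683
Step 3: m_dot = 234.3 / 57683 = 0.004062 kg/s

0.004062 kg/s


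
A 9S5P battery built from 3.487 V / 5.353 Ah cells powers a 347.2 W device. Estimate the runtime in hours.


Step 1: E_pack = Ns * V_cell * Np * C_cell = 9 * 3.487 * 5 * 5.353 = 839.97 Wh
Step 2: t = E_pack / P = 839.97 / 347.2 = 2.419 hr

2.419 hr


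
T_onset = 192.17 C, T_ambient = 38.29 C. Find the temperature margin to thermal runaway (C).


Safety margin = 192.17 C - 38.29 C = 153.88 C

153.88 C


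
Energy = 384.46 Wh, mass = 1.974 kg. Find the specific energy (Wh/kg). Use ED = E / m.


Specific energy = 384.46 Wh / 1.974 kg = 194.8 Wh/kg

194.8 Wh/kg


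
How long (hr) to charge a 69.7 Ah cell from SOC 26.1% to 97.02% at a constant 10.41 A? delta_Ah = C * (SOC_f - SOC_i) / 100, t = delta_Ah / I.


Step 1: dSOC = 97.02% - 26.1% = 70.92%
Step 2: delta_Ah = 69.7 * 70.92 / 100 = 49.431 Ah
Step 3: t = 49.431 / 10.41 = 4.748 hr

4.748 hr


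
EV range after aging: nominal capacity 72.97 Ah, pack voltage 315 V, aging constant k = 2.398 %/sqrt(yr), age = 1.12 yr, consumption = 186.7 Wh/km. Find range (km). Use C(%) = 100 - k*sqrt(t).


Step 1: capacity retention = 100 - 2.398 * sqrt(1.12) = 100 - 2.398 * 1.0583 = 97.462%
Step 2: C_now = 72.97 * 97.462/100 = 71.118 Ah
Step 3: E_pack = V * C_now = 315 * 71.118 = 22402 Wh
Step 4: range = E_pack / consumption = 22402 / 186.7 = 120.0 km

120.0 km


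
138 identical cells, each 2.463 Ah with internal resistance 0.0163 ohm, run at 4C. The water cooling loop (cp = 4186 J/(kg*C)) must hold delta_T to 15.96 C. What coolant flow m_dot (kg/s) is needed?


Step 1: I = 4 * 2.463 = 9.852 A
Step 2: Q_cell = I^2 * R = 9.852^2 * 0.0163 = 1.5821 W
Step 3: Q_total = 138 * 1.5821 = 218.33 W
Step 4: m_dot = Q_total / (cp * dT) = 218.33 / (4186 * 15.96) = 0.003268 kg/s

0.003268 kg/s


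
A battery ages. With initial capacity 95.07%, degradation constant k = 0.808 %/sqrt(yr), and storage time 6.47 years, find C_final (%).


Step 1: sqrt(6.47 yr) = 2.5436
Step 2: drop = 0.808 * 2.5436 = 2.0552
Step 3: C_final = 95.07 - 2.0552 = 93.01%

93.01%


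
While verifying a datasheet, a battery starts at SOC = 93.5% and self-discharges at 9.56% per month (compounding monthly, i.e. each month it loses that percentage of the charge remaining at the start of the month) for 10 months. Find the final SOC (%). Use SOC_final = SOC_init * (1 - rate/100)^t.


decay = (1 - 9.56/100)^10 = 0.3661
SOC_final = 93.5 * 0.3661 = 34.23%

34.23%


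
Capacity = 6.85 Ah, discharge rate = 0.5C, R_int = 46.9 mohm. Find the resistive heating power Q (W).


Convert: R = 46.9 mohm = 0.0469 ohm
Step 1: I = C_rate * capacity = 0.5 * 6.85 = 3.425 A
Step 2: Q = I^2 * R = 3.425^2 * 0.0469 = 11.731 * 0.0469 = 0.5502 W

0.5502 W


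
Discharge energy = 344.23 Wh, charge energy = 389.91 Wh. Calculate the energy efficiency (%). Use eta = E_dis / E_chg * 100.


eta_e = E_dis / E_chg * 100 = 344.23 / 389.91 * 100 = 88.28%

88.28%


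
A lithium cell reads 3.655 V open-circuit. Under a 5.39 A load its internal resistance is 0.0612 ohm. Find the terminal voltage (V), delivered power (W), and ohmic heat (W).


Step 1: V_terminal = OCV - I*R = 3.655 - 5.39 * 0.0612 = 3.3251 V
Step 2: P_out = V_terminal * I = 3.3251 * 5.39 = 17.92 W
Step 3: Q = I^2 * R = 5.39^2 * 0.0612 = 1.778 W

V=3.3251 V, P=17.92 W, Q=1.778 W


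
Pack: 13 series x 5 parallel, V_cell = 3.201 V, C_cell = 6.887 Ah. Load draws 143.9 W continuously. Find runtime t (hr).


Step 1: E_pack = Ns * V_cell * Np * C_cell = 13 * 3.201 * 5 * 6.887 = 1432.9 Wh
Step 2: t = E_pack / P = 1432.9 / 143.9 = 9.958 hr

9.958 hr


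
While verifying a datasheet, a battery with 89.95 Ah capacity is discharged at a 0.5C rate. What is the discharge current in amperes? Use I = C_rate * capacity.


I = C_rate * capacity = 0.5 * 89.95 = 44.975 A

44.975 A


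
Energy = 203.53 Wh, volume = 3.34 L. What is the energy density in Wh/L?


ED = E / V = 203.53 / 3.34 = 60.94 Wh/L

60.94 Wh/L


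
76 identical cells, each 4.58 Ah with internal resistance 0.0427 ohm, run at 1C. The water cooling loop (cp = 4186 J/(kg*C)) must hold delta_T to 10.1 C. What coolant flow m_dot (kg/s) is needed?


Step 1: I = 1 * 4.58 = 4.58 A
Step 2: Q_cell = I^2 * R = 4.58^2 * 0.0427 = 0.89569 W
Step 3: Q_total = 76 * 0.89569 = 68.072 W
Step 4: m_dot = Q_total / (cp * dT) = 68.072 / (4186 * 10.1) = 0.001610 kg/s

0.001610 kg/s


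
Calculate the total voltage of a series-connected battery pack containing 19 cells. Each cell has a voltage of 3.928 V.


With 19 cells in series at 3.928 V each, V_pack = 74.632 V

74.632 V


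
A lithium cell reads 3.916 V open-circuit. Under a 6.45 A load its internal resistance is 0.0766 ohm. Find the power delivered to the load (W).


Step 1: V_terminal = OCV - I*R = 3.916 - 6.45 * 0.0766 = 3.4219 V
Step 2: P_out = V_terminal * I = 3.4219 * 6.45 = 22.07 W

22.07 W


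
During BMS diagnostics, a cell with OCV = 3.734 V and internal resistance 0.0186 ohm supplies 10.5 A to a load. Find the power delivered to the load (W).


Step 1: V_terminal = OCV - I*R = 3.734 - 10.5 * 0.0186 = 3.5387 V
Step 2: P_out = V_terminal * I = 3.5387 * 10.5 = 37.16 W

37.16 W


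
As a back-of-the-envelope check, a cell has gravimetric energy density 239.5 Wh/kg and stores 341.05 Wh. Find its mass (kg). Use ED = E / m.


m = E / ED = 341.05 / 239.5 = 1.424 kg

1.424 kg


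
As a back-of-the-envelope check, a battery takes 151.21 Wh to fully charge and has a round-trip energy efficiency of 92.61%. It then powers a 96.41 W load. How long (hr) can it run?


Step 1: E_discharge = eta/100 * E_charge = 92.61/100 * 151.21 = 140.04 Wh
Step 2: t = E_discharge / P = 140.04 / 96.41 = 1.453 hr

1.453 hr


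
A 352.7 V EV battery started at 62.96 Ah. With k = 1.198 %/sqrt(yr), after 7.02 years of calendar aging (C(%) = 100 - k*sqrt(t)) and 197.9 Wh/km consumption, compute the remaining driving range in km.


Step 1: capacity retention = 100 - 1.198 * sqrt(7.02) = 100 - 1.198 * 2.6495 = 96.826%
Step 2: C_now = 62.96 * 96.826/100 = 60.962 Ah
Step 3: E_pack = V * C_now = 352.7 * 60.962 = 21501 Wh
Step 4: range = E_pack / consumption = 21501 / 197.9 = 108.6 km

108.6 km


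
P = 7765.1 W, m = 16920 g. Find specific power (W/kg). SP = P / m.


Convert: m = 16920 g = 16.92 kg
SP = P / m = 7765.1 / 16.92 = 458.9 W/kg

458.9 W/kg


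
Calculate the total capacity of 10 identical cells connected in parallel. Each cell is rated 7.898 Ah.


C_total = 10 * 7.898 = 78.98 Ah

78.98 Ah


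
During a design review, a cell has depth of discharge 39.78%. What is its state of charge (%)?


SOC = 100 - DOD = 100 - 39.78 = 60.22%

60.22%


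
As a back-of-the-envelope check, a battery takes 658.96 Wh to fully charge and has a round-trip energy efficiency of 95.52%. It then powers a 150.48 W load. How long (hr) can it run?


Step 1: E_discharge = eta/100 * E_charge = 95.52/100 * 658.96 = 629.44 Wh
Step 2: t = E_discharge / P = 629.44 / 150.48 = 4.183 hr

4.183 hr


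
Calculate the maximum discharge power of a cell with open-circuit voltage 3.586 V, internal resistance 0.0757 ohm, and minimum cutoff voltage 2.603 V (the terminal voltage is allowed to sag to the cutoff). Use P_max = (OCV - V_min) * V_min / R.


dV = OCV - V_min = 0.983 V (so I_max = dV / R)
P_max = dV * V_min / R = 0.983 * 2.603 / 0.0757 = 33.80 W

33.80 W


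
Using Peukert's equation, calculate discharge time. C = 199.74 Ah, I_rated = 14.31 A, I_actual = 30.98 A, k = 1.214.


t_rated = C / I_rated = 199.74 / 14.31 = 13.958 hr
(I_rated/I)^k = (0.46191)^1.214 = 0.39154
t = t_rated * (I_rated/I)^k = 13.958 * 0.39154 = 5.465 hr

5.465 hr


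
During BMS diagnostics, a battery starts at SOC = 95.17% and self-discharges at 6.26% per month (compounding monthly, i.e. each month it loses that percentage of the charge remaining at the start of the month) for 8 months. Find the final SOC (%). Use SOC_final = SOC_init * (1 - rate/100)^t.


decay = (1 - 6.26/100)^8 = 0.59621
SOC_final = 95.17 * 0.59621 = 56.74%

56.74%


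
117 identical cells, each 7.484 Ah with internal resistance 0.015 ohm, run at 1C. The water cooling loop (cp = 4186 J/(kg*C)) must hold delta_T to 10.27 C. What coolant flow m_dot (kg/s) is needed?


Step 1: I = 1 * 7.484 = 7.484 A
Step 2: Q_cell = I^2 * R = 7.484^2 * 0.015 = 0.84015 W
Step 3: Q_total = 117 * 0.84015 = 98.298 W
Step 4: m_dot = Q_total / (cp * dT) = 98.298 / (4186 * 10.27) = 0.002287 kg/s

0.002287 kg/s


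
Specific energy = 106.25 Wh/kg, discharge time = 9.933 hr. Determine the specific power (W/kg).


Specific power = 106.25 Wh/kg / 9.933 hr = 10.70 W/kg

10.70 W/kg


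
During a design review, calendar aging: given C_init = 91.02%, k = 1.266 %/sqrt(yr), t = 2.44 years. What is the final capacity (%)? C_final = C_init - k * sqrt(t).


sqrt(t) = sqrt(2.44) = 1.562
C_final = 91.02 - 1.266 * 1.562 = 89.04%

89.04%


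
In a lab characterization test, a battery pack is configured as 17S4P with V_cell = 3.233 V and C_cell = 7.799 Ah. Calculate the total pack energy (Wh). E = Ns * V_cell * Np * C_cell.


V_pack = 17 * 3.233 = 54.961 V
C_pack = 4 * 7.799 = 31.196 Ah
E = V_pack * C_pack = 54.961 * 31.196 = 1715 Wh

1715 Wh


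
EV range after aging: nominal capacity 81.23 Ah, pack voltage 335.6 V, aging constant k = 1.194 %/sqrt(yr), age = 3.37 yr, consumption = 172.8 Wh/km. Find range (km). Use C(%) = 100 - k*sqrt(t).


Step 1: capacity retention = 100 - 1.194 * sqrt(3.37) = 100 - 1.194 * 1.8358 = 97.808%
Step 2: C_now = 81.23 * 97.808/100 = 79.449 Ah
Step 3: E_pack = V * C_now = 335.6 * 79.449 = 26663 Wh
Step 4: range = E_pack / consumption = 26663 / 172.8 = 154.3 km

154.3 km


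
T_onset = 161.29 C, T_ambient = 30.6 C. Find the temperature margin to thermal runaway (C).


Safety margin = 161.29 C - 30.6 C = 130.69 C

130.69 C


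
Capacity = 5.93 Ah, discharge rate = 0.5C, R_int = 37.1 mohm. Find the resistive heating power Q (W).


Convert: R = 37.1 mohm = 0.0371 ohm
Step 1: I = C_rate * capacity = 0.5 * 5.93 = 2.965 A
Step 2: Q = I^2 * R = 2.965^2 * 0.0371 = 8.7912 * 0.0371 = 0.3262 W

0.3262 W


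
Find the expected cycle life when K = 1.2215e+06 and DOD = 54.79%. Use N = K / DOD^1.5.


Step 1: DOD^1.5 = 54.79^1.5 = 405.56
Step 2: N = 1.2215e+06 / 405.56 = 3012 cycles

3012 cycles


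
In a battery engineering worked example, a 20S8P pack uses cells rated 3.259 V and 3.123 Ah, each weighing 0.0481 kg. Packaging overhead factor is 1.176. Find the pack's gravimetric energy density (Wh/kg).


Step 1: V_pack = 20 * 3.259 = 65.18 V
Step 2: C_pack = 8 * 3.123 = 24.984 Ah
Step 3: E_pack = V_pack * C_pack = 65.18 * 24.984 = 1628.5 Wh
Step 4: m_pack = 20 * 8 * 0.0481 * 1.176 = 9.0505 kg
Step 5: ED = E_pack / m_pack = 1628.5 / 9.0505 = 179.9 Wh/kg

179.9 Wh/kg


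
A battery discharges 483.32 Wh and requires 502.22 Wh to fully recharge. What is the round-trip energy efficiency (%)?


eta_e = E_dis / E_chg * 100 = 483.32 / 502.22 * 100 = 96.24%

96.24%


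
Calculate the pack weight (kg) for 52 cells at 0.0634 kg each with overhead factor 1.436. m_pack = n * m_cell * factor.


m_pack = n * m_cell * overhead = 52 * 0.0634 * 1.436 = 4.734 kg

4.734 kg


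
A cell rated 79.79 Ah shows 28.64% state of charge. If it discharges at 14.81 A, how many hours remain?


Step 1: remaining = SOC/100 * C_total = 28.64/100 * 79.79 = 22.852 Ah
Step 2: t = remaining / I = 22.852 / 14.81 = 1.543 hr

1.543 hr


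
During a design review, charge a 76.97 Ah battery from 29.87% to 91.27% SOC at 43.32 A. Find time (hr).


delta_Ah = 76.97 * (91.27 - 29.87) / 100 = 47.26 Ah
t = delta_Ah / I = 47.26 / 43.32 = 1.091 hr

1.091 hr


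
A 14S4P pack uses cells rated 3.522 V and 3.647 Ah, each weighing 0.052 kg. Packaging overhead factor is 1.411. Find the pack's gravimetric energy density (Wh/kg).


Step 1: V_pack = 14 * 3.522 = 49.308 V
Step 2: C_pack = 4 * 3.647 = 14.588 Ah
Step 3: E_pack = V_pack * C_pack = 49.308 * 14.588 = 719.31 Wh
Step 4: m_pack = 14 * 4 * 0.052 * 1.411 = 4.1088 kg
Step 5: ED = E_pack / m_pack = 719.31 / 4.1088 = 175.1 Wh/kg

175.1 Wh/kg


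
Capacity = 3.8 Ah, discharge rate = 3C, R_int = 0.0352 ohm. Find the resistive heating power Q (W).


Step 1: I = C_rate * capacity = 3 * 3.8 = 11.4 A
Step 2: Q = I^2 * R = 11.4^2 * 0.0352 = 129.96 * 0.0352 = 4.575 W

4.575 W


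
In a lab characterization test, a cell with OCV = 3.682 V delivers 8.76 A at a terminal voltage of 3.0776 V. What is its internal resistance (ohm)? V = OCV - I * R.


R = (OCV - V) / I = (3.682 - 3.0776) / 8.76 = 0.06900 ohm

0.06900 ohm


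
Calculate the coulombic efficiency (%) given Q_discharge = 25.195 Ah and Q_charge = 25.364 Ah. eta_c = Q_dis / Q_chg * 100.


Coulombic efficiency = 25.195/25.364 * 100% = 99.33%

99.33%


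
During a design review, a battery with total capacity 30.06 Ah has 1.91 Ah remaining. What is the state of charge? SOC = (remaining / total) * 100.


SOC% = 1.91 / 30.06 * 100 = 6.354%

6.354%


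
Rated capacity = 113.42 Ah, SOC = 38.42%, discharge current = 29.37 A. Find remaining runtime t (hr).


Step 1: remaining = SOC/100 * C_total = 38.42/100 * 113.42 = 43.576 Ah
Step 2: t = remaining / I = 43.576 / 29.37 = 1.484 hr

1.484 hr


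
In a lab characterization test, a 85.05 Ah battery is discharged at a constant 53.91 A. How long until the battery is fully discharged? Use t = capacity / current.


Runtime = 85.05 Ah / 53.91 A = 1.578 hr

1.578 hr


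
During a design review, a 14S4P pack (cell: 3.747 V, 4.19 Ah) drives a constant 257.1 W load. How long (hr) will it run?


Step 1: E_pack = Ns * V_cell * Np * C_cell = 14 * 3.747 * 4 * 4.19 = 879.2 Wh
Step 2: t = E_pack / P = 879.2 / 257.1 = 3.420 hr

3.420 hr


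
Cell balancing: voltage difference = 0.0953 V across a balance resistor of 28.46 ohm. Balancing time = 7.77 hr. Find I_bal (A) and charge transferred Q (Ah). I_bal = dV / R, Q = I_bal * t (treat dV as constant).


First, Ohm's law: I_bal = 0.0953 V / 28.46 ohm = 0.0033486 A
Then Q = I * t = 0.0033486 A * 7.77 hr = 0.02602 Ah

I=0.0033486 A, Q=0.02602 Ah


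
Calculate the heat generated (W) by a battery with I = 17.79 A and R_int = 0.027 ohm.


I^2 = 316.48
Q = 316.48 * 0.027 = 8.545 W

8.545 W


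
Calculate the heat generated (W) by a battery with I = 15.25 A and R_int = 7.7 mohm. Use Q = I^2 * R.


Convert: R = 7.7 mohm = 0.0077 ohm
Q = I^2 * R = 15.25^2 * 0.0077 = 1.791 W

1.791 W


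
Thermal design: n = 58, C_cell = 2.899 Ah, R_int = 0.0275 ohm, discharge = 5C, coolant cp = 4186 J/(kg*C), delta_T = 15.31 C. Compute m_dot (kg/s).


Step 1: I = 5 * 2.899 = 14.495 A
Step 2: Q_cell = I^2 * R = 14.495^2 * 0.0275 = 5.7779 W
Step 3: Q_total = 58 * 5.7779 = 335.12 W
Step 4: m_dot = Q_total / (cp * dT) = 335.12 / (4186 * 15.31) = 0.005229 kg/s

0.005229 kg/s


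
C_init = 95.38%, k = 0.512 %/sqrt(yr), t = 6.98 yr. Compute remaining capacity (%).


Step 1: sqrt(6.98 yr) = 2.642
Step 2: drop = 0.512 * 2.642 = 1.3527
Step 3: C_final = 95.38 - 1.3527 = 94.03%

94.03%


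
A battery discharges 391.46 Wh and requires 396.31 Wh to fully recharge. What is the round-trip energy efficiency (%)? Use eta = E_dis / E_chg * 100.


Round-trip efficiency = 391.46/396.31 * 100% = 98.78%

98.78%


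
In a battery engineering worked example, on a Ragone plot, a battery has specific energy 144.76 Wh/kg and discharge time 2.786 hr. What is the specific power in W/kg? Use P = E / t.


Specific power = 144.76 Wh/kg / 2.786 hr = 51.96 W/kg

51.96 W/kg


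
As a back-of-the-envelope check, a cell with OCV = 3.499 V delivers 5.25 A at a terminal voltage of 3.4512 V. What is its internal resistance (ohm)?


R = (OCV - V) / I = (3.499 - 3.4512) / 5.25 = 0.009105 ohm

0.009105 ohm


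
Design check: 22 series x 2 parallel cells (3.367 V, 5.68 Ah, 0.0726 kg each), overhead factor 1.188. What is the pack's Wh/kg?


Step 1: V_pack = 22 * 3.367 = 74.074 V
Step 2: C_pack = 2 * 5.68 = 11.36 Ah
Step 3: E_pack = V_pack * C_pack = 74.074 * 11.36 = 841.48 Wh
Step 4: m_pack = 22 * 2 * 0.0726 * 1.188 = 3.7949 kg
Step 5: ED = E_pack / m_pack = 841.48 / 3.7949 = 221.7 Wh/kg

221.7 Wh/kg


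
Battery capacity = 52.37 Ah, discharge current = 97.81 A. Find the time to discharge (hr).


t = capacity / current = 52.37 / 97.81 = 0.5354 hr

0.5354 hr


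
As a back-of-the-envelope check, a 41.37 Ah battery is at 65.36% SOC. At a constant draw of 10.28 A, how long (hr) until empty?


Step 1: remaining = SOC/100 * C_total = 65.36/100 * 41.37 = 27.039 Ah
Step 2: t = remaining / I = 27.039 / 10.28 = 2.630 hr

2.630 hr


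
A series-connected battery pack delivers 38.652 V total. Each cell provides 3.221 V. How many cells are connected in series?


Rearranging: n = V_pack / V_cell = 38.652 / 3.221 = 12 cells

12


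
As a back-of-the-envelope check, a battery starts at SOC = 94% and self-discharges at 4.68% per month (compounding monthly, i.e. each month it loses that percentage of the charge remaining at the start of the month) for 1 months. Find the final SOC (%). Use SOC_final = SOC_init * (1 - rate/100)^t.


decay = (1 - 4.68/100)^1 = 0.9532
SOC_final = 94 * 0.9532 = 89.60%

89.60%


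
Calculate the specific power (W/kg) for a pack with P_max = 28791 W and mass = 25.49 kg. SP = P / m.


SP = P / m = 28791 / 25.49 = 1130 W/kg

1130 W/kg


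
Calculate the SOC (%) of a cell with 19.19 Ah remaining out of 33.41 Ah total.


SOC = (remaining / total) * 100 = (19.19 / 33.41) * 100 = 57.44%

57.44%


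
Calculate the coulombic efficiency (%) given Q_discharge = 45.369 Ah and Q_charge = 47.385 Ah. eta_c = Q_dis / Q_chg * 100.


Coulombic efficiency = 45.369/47.385 * 100% = 95.75%

95.75%


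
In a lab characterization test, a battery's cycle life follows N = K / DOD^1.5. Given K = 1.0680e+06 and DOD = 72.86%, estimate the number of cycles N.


DOD^1.5 = 621.92
N = K / DOD^1.5 = 1.0680e+06 / 621.92 = 1717

1717 cycles


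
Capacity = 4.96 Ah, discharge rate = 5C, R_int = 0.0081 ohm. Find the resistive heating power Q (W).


Step 1: I = C_rate * capacity = 5 * 4.96 = 24.8 A
Step 2: Q = I^2 * R = 24.8^2 * 0.0081 = 615.04 * 0.0081 = 4.982 W

4.982 W


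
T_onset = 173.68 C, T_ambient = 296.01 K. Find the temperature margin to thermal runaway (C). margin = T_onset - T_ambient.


Convert: T_ambient = 296.01 K = 22.86 C
margin = 173.68 - 22.86 = 150.82 C

150.82 C


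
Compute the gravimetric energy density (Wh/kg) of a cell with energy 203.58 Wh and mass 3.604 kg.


Specific energy = 203.58 Wh / 3.604 kg = 56.49 Wh/kg

56.49 Wh/kg


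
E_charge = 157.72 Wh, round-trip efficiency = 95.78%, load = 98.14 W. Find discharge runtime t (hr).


Step 1: E_discharge = eta/100 * E_charge = 95.78/100 * 157.72 = 151.06 Wh
Step 2: t = E_discharge / P = 151.06 / 98.14 = 1.539 hr

1.539 hr


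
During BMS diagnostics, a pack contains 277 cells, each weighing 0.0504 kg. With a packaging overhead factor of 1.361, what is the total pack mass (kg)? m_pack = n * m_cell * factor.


m_pack = n * m_cell * overhead = 277 * 0.0504 * 1.361 = 19.00 kg

19.00 kg


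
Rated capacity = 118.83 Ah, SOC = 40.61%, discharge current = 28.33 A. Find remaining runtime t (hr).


Step 1: remaining = SOC/100 * C_total = 40.61/100 * 118.83 = 48.257 Ah
Step 2: t = remaining / I = 48.257 / 28.33 = 1.703 hr

1.703 hr


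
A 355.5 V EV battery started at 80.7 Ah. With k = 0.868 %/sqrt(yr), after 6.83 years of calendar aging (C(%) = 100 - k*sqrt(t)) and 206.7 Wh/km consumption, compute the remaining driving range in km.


Step 1: capacity retention = 100 - 0.868 * sqrt(6.83) = 100 - 0.868 * 2.6134 = 97.732%
Step 2: C_now = 80.7 * 97.732/100 = 78.87 Ah
Step 3: E_pack = V * C_now = 355.5 * 78.87 = 28038 Wh
Step 4: range = E_pack / consumption = 28038 / 206.7 = 135.6 km

135.6 km


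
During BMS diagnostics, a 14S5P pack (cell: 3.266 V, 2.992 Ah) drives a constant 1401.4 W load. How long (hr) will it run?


Step 1: E_pack = Ns * V_cell * Np * C_cell = 14 * 3.266 * 5 * 2.992 = 684.03 Wh
Step 2: t = E_pack / P = 684.03 / 1401.4 = 0.4881 hr

0.4881 hr


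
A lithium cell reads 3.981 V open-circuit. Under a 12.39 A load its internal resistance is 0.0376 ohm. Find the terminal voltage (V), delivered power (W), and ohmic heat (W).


Step 1: V_terminal = OCV - I*R = 3.981 - 12.39 * 0.0376 = 3.5151 V
Step 2: P_out = V_terminal * I = 3.5151 * 12.39 = 43.55 W
Step 3: Q = I^2 * R = 12.39^2 * 0.0376 = 5.772 W

V=3.5151 V, P=43.55 W, Q=5.772 W


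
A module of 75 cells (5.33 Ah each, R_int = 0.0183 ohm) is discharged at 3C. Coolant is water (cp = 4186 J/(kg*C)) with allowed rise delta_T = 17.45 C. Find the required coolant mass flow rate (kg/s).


Step 1: I = 3 * 5.33 = 15.99 A
Step 2: Q_cell = I^2 * R = 15.99^2 * 0.0183 = 4.6789 W
Step 3: Q_total = 75 * 4.6789 = 350.92 W
Step 4: m_dot = Q_total / (cp * dT) = 350.92 / (4186 * 17.45) = 0.004804 kg/s

0.004804 kg/s


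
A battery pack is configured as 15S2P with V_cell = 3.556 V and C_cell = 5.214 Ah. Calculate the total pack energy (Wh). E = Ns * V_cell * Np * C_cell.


E = Ns * Vcell * Np * Ccell = 15 * 3.556 * 2 * 5.214 = 556.2 Wh

556.2 Wh


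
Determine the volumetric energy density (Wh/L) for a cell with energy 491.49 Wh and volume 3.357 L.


Volumetric ED = 491.49 Wh / 3.357 L = 146.4 Wh/L

146.4 Wh/L


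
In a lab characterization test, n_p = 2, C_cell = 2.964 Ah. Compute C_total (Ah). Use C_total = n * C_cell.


C_total = 2 * 2.964 = 5.928 Ah

5.928 Ah


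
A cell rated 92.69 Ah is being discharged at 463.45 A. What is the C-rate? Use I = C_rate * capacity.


C_rate = I / capacity = 463.45 / 92.69 = 5C

5C


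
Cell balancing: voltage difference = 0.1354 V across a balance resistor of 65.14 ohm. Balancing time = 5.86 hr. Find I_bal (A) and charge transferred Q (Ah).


First, Ohm's law: I_bal = 0.1354 V / 65.14 ohm = 0.0020786 A
Then Q = I * t = 0.0020786 A * 5.86 hr = 0.01218 Ah

I=0.0020786 A, Q=0.01218 Ah


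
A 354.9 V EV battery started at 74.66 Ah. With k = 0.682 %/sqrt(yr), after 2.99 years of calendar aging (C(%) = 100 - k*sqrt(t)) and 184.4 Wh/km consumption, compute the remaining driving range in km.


Step 1: capacity retention = 100 - 0.682 * sqrt(2.99) = 100 - 0.682 * 1.7292 = 98.821%
Step 2: C_now = 74.66 * 98.821/100 = 73.78 Ah
Step 3: E_pack = V * C_now = 354.9 * 73.78 = 26185 Wh
Step 4: range = E_pack / consumption = 26185 / 184.4 = 142.0 km

142.0 km


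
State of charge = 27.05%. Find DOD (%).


Complement of SOC: DOD = 100% - 27.05% = 72.95%

72.95%


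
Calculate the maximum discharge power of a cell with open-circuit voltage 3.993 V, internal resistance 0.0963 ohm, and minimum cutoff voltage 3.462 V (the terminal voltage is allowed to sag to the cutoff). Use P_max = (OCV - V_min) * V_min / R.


P_max = (OCV - V_min) * V_min / R = (3.993 - 3.462) * 3.462 / 0.0963 = 0.531 * 3.462 / 0.0963 = 19.09 W

19.09 W


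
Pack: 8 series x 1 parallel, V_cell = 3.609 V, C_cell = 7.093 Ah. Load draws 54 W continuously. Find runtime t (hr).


Step 1: E_pack = Ns * V_cell * Np * C_cell = 8 * 3.609 * 1 * 7.093 = 204.79 Wh
Step 2: t = E_pack / P = 204.79 / 54 = 3.792 hr

3.792 hr


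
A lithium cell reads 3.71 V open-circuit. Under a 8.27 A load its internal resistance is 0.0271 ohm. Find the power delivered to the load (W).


Step 1: V_terminal = OCV - I*R = 3.71 - 8.27 * 0.0271 = 3.4859 V
Step 2: P_out = V_terminal * I = 3.4859 * 8.27 = 28.83 W

28.83 W


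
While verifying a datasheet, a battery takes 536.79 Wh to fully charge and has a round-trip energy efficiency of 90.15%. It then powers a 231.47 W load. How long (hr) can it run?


Step 1: E_discharge = eta/100 * E_charge = 90.15/100 * 536.79 = 483.92 Wh
Step 2: t = E_discharge / P = 483.92 / 231.47 = 2.091 hr

2.091 hr


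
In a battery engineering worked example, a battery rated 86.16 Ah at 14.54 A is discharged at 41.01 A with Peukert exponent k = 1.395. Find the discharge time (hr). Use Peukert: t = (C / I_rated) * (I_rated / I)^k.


Step 1: t_rated = C / I_rated = 86.16 / 14.54 = 5.9257 hr
Step 2: ratio = 14.54 / 41.01 = 0.35455
Step 3: ratio^k = 0.35455^1.395 = 0.2354
Step 4: t = t_rated * ratio^k = 5.9257 * 0.2354 = 1.395 hr

1.395 hr


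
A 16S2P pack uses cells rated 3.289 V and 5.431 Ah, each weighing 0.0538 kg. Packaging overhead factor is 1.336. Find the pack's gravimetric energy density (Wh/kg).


Step 1: V_pack = 16 * 3.289 = 52.624 V
Step 2: C_pack = 2 * 5.431 = 10.862 Ah
Step 3: E_pack = V_pack * C_pack = 52.624 * 10.862 = 571.6 Wh
Step 4: m_pack = 16 * 2 * 0.0538 * 1.336 = 2.3001 kg
Step 5: ED = E_pack / m_pack = 571.6 / 2.3001 = 248.5 Wh/kg

248.5 Wh/kg


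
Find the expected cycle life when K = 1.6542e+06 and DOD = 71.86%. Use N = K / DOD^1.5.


Step 1: DOD^1.5 = 71.86^1.5 = 609.16
Step 2: N = 1.6542e+06 / 609.16 = 2716 cycles

2716 cycles


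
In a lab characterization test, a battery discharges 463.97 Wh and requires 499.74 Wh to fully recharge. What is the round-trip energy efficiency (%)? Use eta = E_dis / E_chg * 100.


eta_e = E_dis / E_chg * 100 = 463.97 / 499.74 * 100 = 92.84%

92.84%


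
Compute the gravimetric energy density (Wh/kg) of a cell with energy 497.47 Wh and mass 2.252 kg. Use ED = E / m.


ED = E / m = 497.47 / 2.252 = 220.9 Wh/kg

220.9 Wh/kg


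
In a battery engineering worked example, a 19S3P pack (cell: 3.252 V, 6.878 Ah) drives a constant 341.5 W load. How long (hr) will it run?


Step 1: E_pack = Ns * V_cell * Np * C_cell = 19 * 3.252 * 3 * 6.878 = 1274.9 Wh
Step 2: t = E_pack / P = 1274.9 / 341.5 = 3.733 hr

3.733 hr


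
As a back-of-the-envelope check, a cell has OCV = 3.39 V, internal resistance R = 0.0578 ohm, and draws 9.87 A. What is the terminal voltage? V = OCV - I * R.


IR drop = 9.87 * 0.0578 = 0.57049 V
V = 3.39 - 0.57049 = 2.820 V

2.820 V


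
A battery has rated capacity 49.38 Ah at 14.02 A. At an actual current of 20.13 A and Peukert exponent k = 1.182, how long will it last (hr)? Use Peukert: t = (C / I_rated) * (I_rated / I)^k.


Step 1: t_rated = C / I_rated = 49.38 / 14.02 = 3.5221 hr
Step 2: ratio = 14.02 / 20.13 = 0.69647
Step 3: ratio^k = 0.69647^1.182 = 0.65209
Step 4: t = t_rated * ratio^k = 3.5221 * 0.65209 = 2.297 hr

2.297 hr


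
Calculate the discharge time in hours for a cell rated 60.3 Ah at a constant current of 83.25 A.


Runtime = 60.3 Ah / 83.25 A = 0.7243 hr

0.7243 hr


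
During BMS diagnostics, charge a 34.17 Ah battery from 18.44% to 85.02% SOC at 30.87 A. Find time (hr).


Step 1: dSOC = 85.02% - 18.44% = 66.58%
Step 2: delta_Ah = 34.17 * 66.58 / 100 = 22.75 Ah
Step 3: t = 22.75 / 30.87 = 0.7370 hr

0.7370 hr


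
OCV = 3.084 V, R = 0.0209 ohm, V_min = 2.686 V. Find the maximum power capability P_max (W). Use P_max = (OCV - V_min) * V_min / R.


dV = OCV - V_min = 0.398 V (so I_max = dV / R)
P_max = dV * V_min / R = 0.398 * 2.686 / 0.0209 = 51.15 W

51.15 W


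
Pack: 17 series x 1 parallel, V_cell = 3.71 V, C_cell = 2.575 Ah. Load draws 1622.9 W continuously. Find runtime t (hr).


Step 1: E_pack = Ns * V_cell * Np * C_cell = 17 * 3.71 * 1 * 2.575 = 162.41 Wh
Step 2: t = E_pack / P = 162.41 / 1622.9 = 0.1001 hr

0.1001 hr


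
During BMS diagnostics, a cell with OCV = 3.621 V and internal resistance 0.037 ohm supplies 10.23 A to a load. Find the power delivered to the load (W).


Step 1: V_terminal = OCV - I*R = 3.621 - 10.23 * 0.037 = 3.2425 V
Step 2: P_out = V_terminal * I = 3.2425 * 10.23 = 33.17 W

33.17 W
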